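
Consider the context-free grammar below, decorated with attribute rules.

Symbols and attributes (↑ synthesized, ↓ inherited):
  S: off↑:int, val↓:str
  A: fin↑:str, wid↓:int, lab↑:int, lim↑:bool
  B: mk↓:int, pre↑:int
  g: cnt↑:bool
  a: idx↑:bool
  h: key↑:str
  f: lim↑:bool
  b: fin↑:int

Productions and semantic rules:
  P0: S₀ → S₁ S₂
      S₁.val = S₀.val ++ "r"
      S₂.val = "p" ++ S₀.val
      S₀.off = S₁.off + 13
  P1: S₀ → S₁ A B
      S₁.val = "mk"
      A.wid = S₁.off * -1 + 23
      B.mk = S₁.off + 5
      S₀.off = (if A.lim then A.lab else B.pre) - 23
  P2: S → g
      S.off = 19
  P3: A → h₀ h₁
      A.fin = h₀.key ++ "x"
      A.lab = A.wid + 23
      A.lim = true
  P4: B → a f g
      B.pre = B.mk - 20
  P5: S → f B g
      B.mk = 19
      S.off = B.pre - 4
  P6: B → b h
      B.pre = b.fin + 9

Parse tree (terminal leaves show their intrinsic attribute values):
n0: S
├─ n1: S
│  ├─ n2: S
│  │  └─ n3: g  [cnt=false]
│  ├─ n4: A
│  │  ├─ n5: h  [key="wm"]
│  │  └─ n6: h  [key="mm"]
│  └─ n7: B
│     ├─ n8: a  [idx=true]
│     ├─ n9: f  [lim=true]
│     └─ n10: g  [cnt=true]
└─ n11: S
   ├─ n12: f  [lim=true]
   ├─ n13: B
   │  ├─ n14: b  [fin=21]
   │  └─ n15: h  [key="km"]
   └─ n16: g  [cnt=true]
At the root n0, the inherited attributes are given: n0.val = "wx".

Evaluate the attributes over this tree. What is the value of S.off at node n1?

4

1. n0.val = "wx"  [given at root]
2. n1.val = "wxr"  [S₀.val ++ "r"]
3. n2.val = "mk"  ["mk"]
4. n3.cnt = false  [terminal]
5. n2.off = 19  [19]
6. n4.wid = 4  [S₁.off * -1 + 23]
7. n5.key = "wm"  [terminal]
8. n6.key = "mm"  [terminal]
9. n4.fin = "wmx"  [h₀.key ++ "x"]
10. n4.lab = 27  [A.wid + 23]
11. n4.lim = true  [true]
12. n7.mk = 24  [S₁.off + 5]
13. n8.idx = true  [terminal]
14. n9.lim = true  [terminal]
15. n10.cnt = true  [terminal]
16. n7.pre = 4  [B.mk - 20]
17. n1.off = 4  [(if A.lim then A.lab else B.pre) - 23]
18. n11.val = "pwx"  ["p" ++ S₀.val]
19. n12.lim = true  [terminal]
20. n13.mk = 19  [19]
21. n14.fin = 21  [terminal]
22. n15.key = "km"  [terminal]
23. n13.pre = 30  [b.fin + 9]
24. n16.cnt = true  [terminal]
25. n11.off = 26  [B.pre - 4]
26. n0.off = 17  [S₁.off + 13]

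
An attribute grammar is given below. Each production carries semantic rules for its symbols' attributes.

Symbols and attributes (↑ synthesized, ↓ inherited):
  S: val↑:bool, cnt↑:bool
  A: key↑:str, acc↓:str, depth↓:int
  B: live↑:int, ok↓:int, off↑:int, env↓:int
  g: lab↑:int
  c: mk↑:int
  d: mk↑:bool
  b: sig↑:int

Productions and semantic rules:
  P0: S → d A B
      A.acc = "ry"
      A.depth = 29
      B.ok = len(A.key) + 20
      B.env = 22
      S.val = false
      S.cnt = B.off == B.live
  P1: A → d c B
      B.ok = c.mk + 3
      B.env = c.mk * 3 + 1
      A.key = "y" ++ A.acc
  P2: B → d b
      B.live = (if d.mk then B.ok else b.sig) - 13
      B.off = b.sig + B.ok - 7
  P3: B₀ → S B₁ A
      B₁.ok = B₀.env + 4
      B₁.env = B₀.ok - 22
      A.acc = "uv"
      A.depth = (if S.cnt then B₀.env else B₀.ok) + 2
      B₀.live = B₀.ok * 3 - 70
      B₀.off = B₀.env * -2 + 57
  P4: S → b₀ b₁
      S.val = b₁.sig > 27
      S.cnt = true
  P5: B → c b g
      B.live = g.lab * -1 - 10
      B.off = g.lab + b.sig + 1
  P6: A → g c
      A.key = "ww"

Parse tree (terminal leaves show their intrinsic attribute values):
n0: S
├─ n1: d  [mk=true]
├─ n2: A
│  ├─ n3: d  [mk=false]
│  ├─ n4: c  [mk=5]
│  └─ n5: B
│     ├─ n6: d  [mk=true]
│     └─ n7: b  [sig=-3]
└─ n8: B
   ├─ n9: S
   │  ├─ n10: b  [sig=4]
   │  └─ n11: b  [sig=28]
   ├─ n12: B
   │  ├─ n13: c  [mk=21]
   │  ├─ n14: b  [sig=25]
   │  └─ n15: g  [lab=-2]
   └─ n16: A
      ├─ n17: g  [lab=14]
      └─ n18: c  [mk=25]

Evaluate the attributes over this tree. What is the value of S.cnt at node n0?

1. n1.mk = true  [terminal]
2. n2.acc = "ry"  ["ry"]
3. n2.depth = 29  [29]
4. n3.mk = false  [terminal]
5. n4.mk = 5  [terminal]
6. n5.ok = 8  [c.mk + 3]
7. n5.env = 16  [c.mk * 3 + 1]
8. n6.mk = true  [terminal]
9. n7.sig = -3  [terminal]
10. n5.live = -5  [(if d.mk then B.ok else b.sig) - 13]
11. n5.off = -2  [b.sig + B.ok - 7]
12. n2.key = "yry"  ["y" ++ A.acc]
13. n8.ok = 23  [len(A.key) + 20]
14. n8.env = 22  [22]
15. n10.sig = 4  [terminal]
16. n11.sig = 28  [terminal]
17. n9.val = true  [b₁.sig > 27]
18. n9.cnt = true  [true]
19. n12.ok = 26  [B₀.env + 4]
20. n12.env = 1  [B₀.ok - 22]
21. n13.mk = 21  [terminal]
22. n14.sig = 25  [terminal]
23. n15.lab = -2  [terminal]
24. n12.live = -8  [g.lab * -1 - 10]
25. n12.off = 24  [g.lab + b.sig + 1]
26. n16.acc = "uv"  ["uv"]
27. n16.depth = 24  [(if S.cnt then B₀.env else B₀.ok) + 2]
28. n17.lab = 14  [terminal]
29. n18.mk = 25  [terminal]
30. n16.key = "ww"  ["ww"]
31. n8.live = -1  [B₀.ok * 3 - 70]
32. n8.off = 13  [B₀.env * -2 + 57]
33. n0.val = false  [false]
34. n0.cnt = false  [B.off == B.live]

false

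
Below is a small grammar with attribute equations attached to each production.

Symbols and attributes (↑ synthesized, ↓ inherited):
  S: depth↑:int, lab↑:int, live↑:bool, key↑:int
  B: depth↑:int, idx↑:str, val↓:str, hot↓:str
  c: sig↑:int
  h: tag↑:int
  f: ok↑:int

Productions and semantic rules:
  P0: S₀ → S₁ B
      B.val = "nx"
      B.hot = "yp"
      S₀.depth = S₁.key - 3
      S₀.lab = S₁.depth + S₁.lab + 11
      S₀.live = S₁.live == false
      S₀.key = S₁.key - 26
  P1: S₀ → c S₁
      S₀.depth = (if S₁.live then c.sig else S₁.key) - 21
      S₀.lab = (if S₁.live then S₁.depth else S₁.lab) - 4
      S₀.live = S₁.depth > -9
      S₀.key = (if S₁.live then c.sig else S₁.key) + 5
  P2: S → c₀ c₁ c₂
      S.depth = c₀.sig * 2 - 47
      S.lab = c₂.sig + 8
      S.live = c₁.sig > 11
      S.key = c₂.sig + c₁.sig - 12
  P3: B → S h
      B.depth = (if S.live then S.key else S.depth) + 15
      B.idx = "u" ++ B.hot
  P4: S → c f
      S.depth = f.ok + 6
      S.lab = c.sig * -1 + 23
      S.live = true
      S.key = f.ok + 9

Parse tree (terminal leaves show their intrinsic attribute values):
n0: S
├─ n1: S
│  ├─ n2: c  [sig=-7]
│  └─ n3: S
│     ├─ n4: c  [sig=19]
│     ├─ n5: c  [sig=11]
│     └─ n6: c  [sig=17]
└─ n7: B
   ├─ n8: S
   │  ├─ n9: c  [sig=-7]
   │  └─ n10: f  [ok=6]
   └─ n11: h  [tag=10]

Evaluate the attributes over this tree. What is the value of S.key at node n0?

-5

1. n2.sig = -7  [terminal]
2. n4.sig = 19  [terminal]
3. n5.sig = 11  [terminal]
4. n6.sig = 17  [terminal]
5. n3.depth = -9  [c₀.sig * 2 - 47]
6. n3.lab = 25  [c₂.sig + 8]
7. n3.live = false  [c₁.sig > 11]
8. n3.key = 16  [c₂.sig + c₁.sig - 12]
9. n1.depth = -5  [(if S₁.live then c.sig else S₁.key) - 21]
10. n1.lab = 21  [(if S₁.live then S₁.depth else S₁.lab) - 4]
11. n1.live = false  [S₁.depth > -9]
12. n1.key = 21  [(if S₁.live then c.sig else S₁.key) + 5]
13. n7.val = "nx"  ["nx"]
14. n7.hot = "yp"  ["yp"]
15. n9.sig = -7  [terminal]
16. n10.ok = 6  [terminal]
17. n8.depth = 12  [f.ok + 6]
18. n8.lab = 30  [c.sig * -1 + 23]
19. n8.live = true  [true]
20. n8.key = 15  [f.ok + 9]
21. n11.tag = 10  [terminal]
22. n7.depth = 30  [(if S.live then S.key else S.depth) + 15]
23. n7.idx = "uyp"  ["u" ++ B.hot]
24. n0.depth = 18  [S₁.key - 3]
25. n0.lab = 27  [S₁.depth + S₁.lab + 11]
26. n0.live = true  [S₁.live == false]
27. n0.key = -5  [S₁.key - 26]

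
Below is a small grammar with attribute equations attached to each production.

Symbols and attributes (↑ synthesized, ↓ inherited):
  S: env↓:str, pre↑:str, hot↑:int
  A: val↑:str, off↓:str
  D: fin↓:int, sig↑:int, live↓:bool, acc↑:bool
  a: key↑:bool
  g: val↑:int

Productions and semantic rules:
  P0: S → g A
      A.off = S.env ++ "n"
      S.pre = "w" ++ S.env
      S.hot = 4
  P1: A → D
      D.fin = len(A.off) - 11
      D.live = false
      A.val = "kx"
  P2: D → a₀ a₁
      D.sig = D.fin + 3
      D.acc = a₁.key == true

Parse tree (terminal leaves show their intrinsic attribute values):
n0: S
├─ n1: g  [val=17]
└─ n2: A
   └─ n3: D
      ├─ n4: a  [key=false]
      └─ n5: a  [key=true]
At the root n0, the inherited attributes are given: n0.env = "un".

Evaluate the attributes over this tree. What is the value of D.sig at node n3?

-5

1. n0.env = "un"  [given at root]
2. n1.val = 17  [terminal]
3. n2.off = "unn"  [S.env ++ "n"]
4. n3.fin = -8  [len(A.off) - 11]
5. n3.live = false  [false]
6. n4.key = false  [terminal]
7. n5.key = true  [terminal]
8. n3.sig = -5  [D.fin + 3]
9. n3.acc = true  [a₁.key == true]
10. n2.val = "kx"  ["kx"]
11. n0.pre = "wun"  ["w" ++ S.env]
12. n0.hot = 4  [4]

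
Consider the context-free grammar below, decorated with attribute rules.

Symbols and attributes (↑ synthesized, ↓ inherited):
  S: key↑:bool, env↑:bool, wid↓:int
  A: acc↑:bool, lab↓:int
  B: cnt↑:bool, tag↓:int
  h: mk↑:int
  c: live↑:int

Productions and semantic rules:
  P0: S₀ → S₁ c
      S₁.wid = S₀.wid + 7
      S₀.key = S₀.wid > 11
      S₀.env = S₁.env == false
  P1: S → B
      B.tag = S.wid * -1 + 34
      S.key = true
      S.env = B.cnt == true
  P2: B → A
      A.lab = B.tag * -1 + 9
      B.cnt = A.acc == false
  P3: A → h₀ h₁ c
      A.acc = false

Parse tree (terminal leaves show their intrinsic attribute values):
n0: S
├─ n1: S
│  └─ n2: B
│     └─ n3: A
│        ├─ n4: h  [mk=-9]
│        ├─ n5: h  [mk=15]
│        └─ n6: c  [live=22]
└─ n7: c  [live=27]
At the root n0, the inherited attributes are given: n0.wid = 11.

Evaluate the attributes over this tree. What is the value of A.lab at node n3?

-7

1. n0.wid = 11  [given at root]
2. n1.wid = 18  [S₀.wid + 7]
3. n2.tag = 16  [S.wid * -1 + 34]
4. n3.lab = -7  [B.tag * -1 + 9]
5. n4.mk = -9  [terminal]
6. n5.mk = 15  [terminal]
7. n6.live = 22  [terminal]
8. n3.acc = false  [false]
9. n2.cnt = true  [A.acc == false]
10. n1.key = true  [true]
11. n1.env = true  [B.cnt == true]
12. n7.live = 27  [terminal]
13. n0.key = false  [S₀.wid > 11]
14. n0.env = false  [S₁.env == false]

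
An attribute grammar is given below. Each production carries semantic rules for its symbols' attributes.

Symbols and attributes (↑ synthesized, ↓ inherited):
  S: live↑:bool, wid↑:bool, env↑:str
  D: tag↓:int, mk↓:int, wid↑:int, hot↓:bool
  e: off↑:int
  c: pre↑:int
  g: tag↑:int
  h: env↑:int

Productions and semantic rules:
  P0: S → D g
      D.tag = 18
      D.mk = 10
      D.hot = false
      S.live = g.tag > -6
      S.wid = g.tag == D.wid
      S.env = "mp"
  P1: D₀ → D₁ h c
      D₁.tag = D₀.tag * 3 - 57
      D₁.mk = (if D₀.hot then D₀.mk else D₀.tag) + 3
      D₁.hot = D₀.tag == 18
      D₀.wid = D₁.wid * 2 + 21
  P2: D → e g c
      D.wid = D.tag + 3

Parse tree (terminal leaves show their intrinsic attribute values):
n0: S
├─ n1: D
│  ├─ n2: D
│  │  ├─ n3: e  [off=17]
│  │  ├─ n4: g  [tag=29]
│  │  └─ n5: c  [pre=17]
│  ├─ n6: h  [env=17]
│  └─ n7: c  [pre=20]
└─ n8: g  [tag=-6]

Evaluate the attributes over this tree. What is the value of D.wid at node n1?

1. n1.tag = 18  [18]
2. n1.mk = 10  [10]
3. n1.hot = false  [false]
4. n2.tag = -3  [D₀.tag * 3 - 57]
5. n2.mk = 21  [(if D₀.hot then D₀.mk else D₀.tag) + 3]
6. n2.hot = true  [D₀.tag == 18]
7. n3.off = 17  [terminal]
8. n4.tag = 29  [terminal]
9. n5.pre = 17  [terminal]
10. n2.wid = 0  [D.tag + 3]
11. n6.env = 17  [terminal]
12. n7.pre = 20  [terminal]
13. n1.wid = 21  [D₁.wid * 2 + 21]
14. n8.tag = -6  [terminal]
15. n0.live = false  [g.tag > -6]
16. n0.wid = false  [g.tag == D.wid]
17. n0.env = "mp"  ["mp"]

21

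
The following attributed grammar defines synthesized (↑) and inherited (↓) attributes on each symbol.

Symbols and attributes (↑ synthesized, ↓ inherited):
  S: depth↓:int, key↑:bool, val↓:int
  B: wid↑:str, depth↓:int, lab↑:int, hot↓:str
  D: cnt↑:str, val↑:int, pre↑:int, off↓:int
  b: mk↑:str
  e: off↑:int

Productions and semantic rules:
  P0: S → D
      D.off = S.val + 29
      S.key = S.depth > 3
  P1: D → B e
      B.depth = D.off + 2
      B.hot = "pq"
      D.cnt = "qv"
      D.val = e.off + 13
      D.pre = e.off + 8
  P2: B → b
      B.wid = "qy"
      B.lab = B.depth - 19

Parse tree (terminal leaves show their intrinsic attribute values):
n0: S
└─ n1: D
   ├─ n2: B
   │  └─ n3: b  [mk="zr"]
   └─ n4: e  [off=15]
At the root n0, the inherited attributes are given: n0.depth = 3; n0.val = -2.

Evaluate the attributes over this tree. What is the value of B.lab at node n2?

1. n0.depth = 3  [given at root]
2. n0.val = -2  [given at root]
3. n1.off = 27  [S.val + 29]
4. n2.depth = 29  [D.off + 2]
5. n2.hot = "pq"  ["pq"]
6. n3.mk = "zr"  [terminal]
7. n2.wid = "qy"  ["qy"]
8. n2.lab = 10  [B.depth - 19]
9. n4.off = 15  [terminal]
10. n1.cnt = "qv"  ["qv"]
11. n1.val = 28  [e.off + 13]
12. n1.pre = 23  [e.off + 8]
13. n0.key = false  [S.depth > 3]

10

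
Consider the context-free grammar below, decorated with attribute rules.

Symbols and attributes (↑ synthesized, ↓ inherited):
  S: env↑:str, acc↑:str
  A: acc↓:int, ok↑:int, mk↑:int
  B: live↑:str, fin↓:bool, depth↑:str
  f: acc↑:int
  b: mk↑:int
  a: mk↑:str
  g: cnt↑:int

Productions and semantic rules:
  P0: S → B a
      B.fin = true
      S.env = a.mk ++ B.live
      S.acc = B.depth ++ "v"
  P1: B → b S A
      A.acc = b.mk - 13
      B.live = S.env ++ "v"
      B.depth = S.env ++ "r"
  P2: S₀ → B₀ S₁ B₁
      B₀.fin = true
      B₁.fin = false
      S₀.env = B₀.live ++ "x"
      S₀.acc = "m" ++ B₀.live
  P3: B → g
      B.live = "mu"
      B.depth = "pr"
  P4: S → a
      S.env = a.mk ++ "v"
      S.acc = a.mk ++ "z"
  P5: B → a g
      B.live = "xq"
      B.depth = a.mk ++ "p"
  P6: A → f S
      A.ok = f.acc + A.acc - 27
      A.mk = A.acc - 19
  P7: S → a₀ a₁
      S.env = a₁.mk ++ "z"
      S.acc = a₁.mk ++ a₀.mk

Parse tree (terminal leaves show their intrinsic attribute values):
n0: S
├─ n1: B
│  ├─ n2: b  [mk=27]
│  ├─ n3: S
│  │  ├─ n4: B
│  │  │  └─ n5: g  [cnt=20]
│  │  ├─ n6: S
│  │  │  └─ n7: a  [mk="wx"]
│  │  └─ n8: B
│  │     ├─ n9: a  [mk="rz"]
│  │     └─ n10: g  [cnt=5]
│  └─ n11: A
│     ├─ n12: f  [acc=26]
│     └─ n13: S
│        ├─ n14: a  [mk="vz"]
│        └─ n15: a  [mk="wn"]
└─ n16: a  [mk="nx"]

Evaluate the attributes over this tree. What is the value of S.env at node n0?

"nxmuxv"

1. n1.fin = true  [true]
2. n2.mk = 27  [terminal]
3. n4.fin = true  [true]
4. n5.cnt = 20  [terminal]
5. n4.live = "mu"  ["mu"]
6. n4.depth = "pr"  ["pr"]
7. n7.mk = "wx"  [terminal]
8. n6.env = "wxv"  [a.mk ++ "v"]
9. n6.acc = "wxz"  [a.mk ++ "z"]
10. n8.fin = false  [false]
11. n9.mk = "rz"  [terminal]
12. n10.cnt = 5  [terminal]
13. n8.live = "xq"  ["xq"]
14. n8.depth = "rzp"  [a.mk ++ "p"]
15. n3.env = "mux"  [B₀.live ++ "x"]
16. n3.acc = "mmu"  ["m" ++ B₀.live]
17. n11.acc = 14  [b.mk - 13]
18. n12.acc = 26  [terminal]
19. n14.mk = "vz"  [terminal]
20. n15.mk = "wn"  [terminal]
21. n13.env = "wnz"  [a₁.mk ++ "z"]
22. n13.acc = "wnvz"  [a₁.mk ++ a₀.mk]
23. n11.ok = 13  [f.acc + A.acc - 27]
24. n11.mk = -5  [A.acc - 19]
25. n1.live = "muxv"  [S.env ++ "v"]
26. n1.depth = "muxr"  [S.env ++ "r"]
27. n16.mk = "nx"  [terminal]
28. n0.env = "nxmuxv"  [a.mk ++ B.live]
29. n0.acc = "muxrv"  [B.depth ++ "v"]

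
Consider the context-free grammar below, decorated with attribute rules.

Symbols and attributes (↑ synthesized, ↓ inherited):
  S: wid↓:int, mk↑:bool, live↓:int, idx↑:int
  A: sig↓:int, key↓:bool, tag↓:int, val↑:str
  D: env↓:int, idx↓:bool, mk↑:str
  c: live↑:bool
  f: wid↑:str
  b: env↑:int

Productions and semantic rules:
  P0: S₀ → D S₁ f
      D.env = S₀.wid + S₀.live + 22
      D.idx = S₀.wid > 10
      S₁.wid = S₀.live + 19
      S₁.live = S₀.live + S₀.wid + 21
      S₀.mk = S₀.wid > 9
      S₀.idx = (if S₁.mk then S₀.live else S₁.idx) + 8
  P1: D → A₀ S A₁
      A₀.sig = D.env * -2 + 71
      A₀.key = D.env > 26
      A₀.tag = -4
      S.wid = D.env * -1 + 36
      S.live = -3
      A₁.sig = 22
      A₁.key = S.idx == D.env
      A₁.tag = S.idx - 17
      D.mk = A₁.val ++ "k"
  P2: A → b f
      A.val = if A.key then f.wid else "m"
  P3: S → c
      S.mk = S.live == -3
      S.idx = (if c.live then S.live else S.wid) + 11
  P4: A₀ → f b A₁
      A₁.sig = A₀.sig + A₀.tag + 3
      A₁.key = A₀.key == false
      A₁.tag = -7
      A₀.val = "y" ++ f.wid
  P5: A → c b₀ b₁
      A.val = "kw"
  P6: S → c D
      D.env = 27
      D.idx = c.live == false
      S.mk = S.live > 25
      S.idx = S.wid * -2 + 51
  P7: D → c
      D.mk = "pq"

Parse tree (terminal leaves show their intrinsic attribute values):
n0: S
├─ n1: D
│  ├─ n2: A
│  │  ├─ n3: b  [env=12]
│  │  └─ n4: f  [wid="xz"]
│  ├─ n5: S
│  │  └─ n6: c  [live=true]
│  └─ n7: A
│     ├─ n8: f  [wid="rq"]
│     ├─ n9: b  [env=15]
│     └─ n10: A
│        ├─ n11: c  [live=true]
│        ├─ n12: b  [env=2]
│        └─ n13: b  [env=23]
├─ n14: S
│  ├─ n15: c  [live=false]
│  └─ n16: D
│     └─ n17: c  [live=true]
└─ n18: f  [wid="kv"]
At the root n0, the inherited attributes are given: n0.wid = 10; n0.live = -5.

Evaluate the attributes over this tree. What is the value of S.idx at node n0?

3

1. n0.wid = 10  [given at root]
2. n0.live = -5  [given at root]
3. n1.env = 27  [S₀.wid + S₀.live + 22]
4. n1.idx = false  [S₀.wid > 10]
5. n2.sig = 17  [D.env * -2 + 71]
6. n2.key = true  [D.env > 26]
7. n2.tag = -4  [-4]
8. n3.env = 12  [terminal]
9. n4.wid = "xz"  [terminal]
10. n2.val = "xz"  [if A.key then f.wid else "m"]
11. n5.wid = 9  [D.env * -1 + 36]
12. n5.live = -3  [-3]
13. n6.live = true  [terminal]
14. n5.mk = true  [S.live == -3]
15. n5.idx = 8  [(if c.live then S.live else S.wid) + 11]
16. n7.sig = 22  [22]
17. n7.key = false  [S.idx == D.env]
18. n7.tag = -9  [S.idx - 17]
19. n8.wid = "rq"  [terminal]
20. n9.env = 15  [terminal]
21. n10.sig = 16  [A₀.sig + A₀.tag + 3]
22. n10.key = true  [A₀.key == false]
23. n10.tag = -7  [-7]
24. n11.live = true  [terminal]
25. n12.env = 2  [terminal]
26. n13.env = 23  [terminal]
27. n10.val = "kw"  ["kw"]
28. n7.val = "yrq"  ["y" ++ f.wid]
29. n1.mk = "yrqk"  [A₁.val ++ "k"]
30. n14.wid = 14  [S₀.live + 19]
31. n14.live = 26  [S₀.live + S₀.wid + 21]
32. n15.live = false  [terminal]
33. n16.env = 27  [27]
34. n16.idx = true  [c.live == false]
35. n17.live = true  [terminal]
36. n16.mk = "pq"  ["pq"]
37. n14.mk = true  [S.live > 25]
38. n14.idx = 23  [S.wid * -2 + 51]
39. n18.wid = "kv"  [terminal]
40. n0.mk = true  [S₀.wid > 9]
41. n0.idx = 3  [(if S₁.mk then S₀.live else S₁.idx) + 8]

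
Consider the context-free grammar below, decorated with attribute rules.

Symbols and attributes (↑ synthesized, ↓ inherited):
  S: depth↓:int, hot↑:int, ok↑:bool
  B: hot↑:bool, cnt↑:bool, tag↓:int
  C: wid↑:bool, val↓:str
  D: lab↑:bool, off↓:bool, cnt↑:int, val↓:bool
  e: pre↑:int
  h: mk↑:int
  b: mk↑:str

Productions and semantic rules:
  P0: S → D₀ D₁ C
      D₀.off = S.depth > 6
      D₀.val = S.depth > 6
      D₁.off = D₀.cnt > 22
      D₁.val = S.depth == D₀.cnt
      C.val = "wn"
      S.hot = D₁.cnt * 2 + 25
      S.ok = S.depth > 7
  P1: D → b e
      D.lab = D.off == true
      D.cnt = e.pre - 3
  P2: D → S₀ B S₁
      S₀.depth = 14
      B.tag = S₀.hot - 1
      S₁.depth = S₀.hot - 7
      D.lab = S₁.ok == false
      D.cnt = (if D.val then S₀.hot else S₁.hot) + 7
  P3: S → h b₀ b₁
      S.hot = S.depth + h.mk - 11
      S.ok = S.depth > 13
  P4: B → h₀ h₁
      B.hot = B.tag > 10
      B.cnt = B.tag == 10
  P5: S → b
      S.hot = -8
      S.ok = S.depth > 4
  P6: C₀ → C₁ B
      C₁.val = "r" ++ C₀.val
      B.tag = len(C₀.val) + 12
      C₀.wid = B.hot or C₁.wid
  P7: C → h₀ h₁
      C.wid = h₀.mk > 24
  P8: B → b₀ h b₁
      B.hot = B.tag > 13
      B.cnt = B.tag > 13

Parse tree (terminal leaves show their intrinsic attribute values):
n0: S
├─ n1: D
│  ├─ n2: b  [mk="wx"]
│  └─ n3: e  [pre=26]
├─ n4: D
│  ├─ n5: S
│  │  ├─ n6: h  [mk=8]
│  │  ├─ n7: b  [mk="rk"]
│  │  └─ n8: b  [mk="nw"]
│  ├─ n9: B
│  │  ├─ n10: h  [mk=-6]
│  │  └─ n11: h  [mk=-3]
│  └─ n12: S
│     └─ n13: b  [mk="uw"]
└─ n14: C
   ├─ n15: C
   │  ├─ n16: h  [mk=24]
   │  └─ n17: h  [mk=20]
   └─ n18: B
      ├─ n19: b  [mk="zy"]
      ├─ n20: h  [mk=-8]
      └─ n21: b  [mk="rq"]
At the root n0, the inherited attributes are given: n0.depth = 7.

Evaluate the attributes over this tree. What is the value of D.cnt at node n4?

1. n0.depth = 7  [given at root]
2. n1.off = true  [S.depth > 6]
3. n1.val = true  [S.depth > 6]
4. n2.mk = "wx"  [terminal]
5. n3.pre = 26  [terminal]
6. n1.lab = true  [D.off == true]
7. n1.cnt = 23  [e.pre - 3]
8. n4.off = true  [D₀.cnt > 22]
9. n4.val = false  [S.depth == D₀.cnt]
10. n5.depth = 14  [14]
11. n6.mk = 8  [terminal]
12. n7.mk = "rk"  [terminal]
13. n8.mk = "nw"  [terminal]
14. n5.hot = 11  [S.depth + h.mk - 11]
15. n5.ok = true  [S.depth > 13]
16. n9.tag = 10  [S₀.hot - 1]
17. n10.mk = -6  [terminal]
18. n11.mk = -3  [terminal]
19. n9.hot = false  [B.tag > 10]
20. n9.cnt = true  [B.tag == 10]
21. n12.depth = 4  [S₀.hot - 7]
22. n13.mk = "uw"  [terminal]
23. n12.hot = -8  [-8]
24. n12.ok = false  [S.depth > 4]
25. n4.lab = true  [S₁.ok == false]
26. n4.cnt = -1  [(if D.val then S₀.hot else S₁.hot) + 7]
27. n14.val = "wn"  ["wn"]
28. n15.val = "rwn"  ["r" ++ C₀.val]
29. n16.mk = 24  [terminal]
30. n17.mk = 20  [terminal]
31. n15.wid = false  [h₀.mk > 24]
32. n18.tag = 14  [len(C₀.val) + 12]
33. n19.mk = "zy"  [terminal]
34. n20.mk = -8  [terminal]
35. n21.mk = "rq"  [terminal]
36. n18.hot = true  [B.tag > 13]
37. n18.cnt = true  [B.tag > 13]
38. n14.wid = true  [B.hot or C₁.wid]
39. n0.hot = 23  [D₁.cnt * 2 + 25]
40. n0.ok = false  [S.depth > 7]

-1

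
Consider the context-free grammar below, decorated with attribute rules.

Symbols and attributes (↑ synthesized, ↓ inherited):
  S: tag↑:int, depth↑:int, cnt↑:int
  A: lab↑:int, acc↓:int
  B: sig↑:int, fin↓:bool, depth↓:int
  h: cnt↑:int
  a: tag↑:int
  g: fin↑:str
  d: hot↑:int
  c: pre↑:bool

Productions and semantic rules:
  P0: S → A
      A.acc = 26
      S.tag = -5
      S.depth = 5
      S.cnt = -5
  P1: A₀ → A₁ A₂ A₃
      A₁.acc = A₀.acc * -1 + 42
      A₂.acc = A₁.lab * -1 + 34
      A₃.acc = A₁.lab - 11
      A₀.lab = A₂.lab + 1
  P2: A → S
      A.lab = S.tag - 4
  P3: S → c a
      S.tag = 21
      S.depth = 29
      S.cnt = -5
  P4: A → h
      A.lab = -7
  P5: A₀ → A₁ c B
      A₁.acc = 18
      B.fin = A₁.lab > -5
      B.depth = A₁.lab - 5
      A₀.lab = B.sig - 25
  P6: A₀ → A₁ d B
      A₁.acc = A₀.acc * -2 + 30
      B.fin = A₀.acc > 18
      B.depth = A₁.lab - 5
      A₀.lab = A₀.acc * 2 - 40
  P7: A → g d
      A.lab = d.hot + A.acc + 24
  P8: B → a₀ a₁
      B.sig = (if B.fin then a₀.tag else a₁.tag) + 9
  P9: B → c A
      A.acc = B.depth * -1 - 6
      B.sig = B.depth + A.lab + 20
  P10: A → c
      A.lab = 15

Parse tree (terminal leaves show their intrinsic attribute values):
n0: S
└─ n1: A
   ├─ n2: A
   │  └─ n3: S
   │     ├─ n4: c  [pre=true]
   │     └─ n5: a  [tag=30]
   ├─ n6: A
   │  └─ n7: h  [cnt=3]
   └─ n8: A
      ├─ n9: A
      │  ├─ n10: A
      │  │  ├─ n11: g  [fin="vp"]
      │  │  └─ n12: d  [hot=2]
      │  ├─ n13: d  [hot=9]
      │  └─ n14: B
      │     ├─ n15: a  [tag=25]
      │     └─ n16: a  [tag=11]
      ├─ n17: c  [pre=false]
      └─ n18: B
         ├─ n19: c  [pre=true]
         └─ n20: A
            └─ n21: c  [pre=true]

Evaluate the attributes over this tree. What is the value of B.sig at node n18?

1. n1.acc = 26  [26]
2. n2.acc = 16  [A₀.acc * -1 + 42]
3. n4.pre = true  [terminal]
4. n5.tag = 30  [terminal]
5. n3.tag = 21  [21]
6. n3.depth = 29  [29]
7. n3.cnt = -5  [-5]
8. n2.lab = 17  [S.tag - 4]
9. n6.acc = 17  [A₁.lab * -1 + 34]
10. n7.cnt = 3  [terminal]
11. n6.lab = -7  [-7]
12. n8.acc = 6  [A₁.lab - 11]
13. n9.acc = 18  [18]
14. n10.acc = -6  [A₀.acc * -2 + 30]
15. n11.fin = "vp"  [terminal]
16. n12.hot = 2  [terminal]
17. n10.lab = 20  [d.hot + A.acc + 24]
18. n13.hot = 9  [terminal]
19. n14.fin = false  [A₀.acc > 18]
20. n14.depth = 15  [A₁.lab - 5]
21. n15.tag = 25  [terminal]
22. n16.tag = 11  [terminal]
23. n14.sig = 20  [(if B.fin then a₀.tag else a₁.tag) + 9]
24. n9.lab = -4  [A₀.acc * 2 - 40]
25. n17.pre = false  [terminal]
26. n18.fin = true  [A₁.lab > -5]
27. n18.depth = -9  [A₁.lab - 5]
28. n19.pre = true  [terminal]
29. n20.acc = 3  [B.depth * -1 - 6]
30. n21.pre = true  [terminal]
31. n20.lab = 15  [15]
32. n18.sig = 26  [B.depth + A.lab + 20]
33. n8.lab = 1  [B.sig - 25]
34. n1.lab = -6  [A₂.lab + 1]
35. n0.tag = -5  [-5]
36. n0.depth = 5  [5]
37. n0.cnt = -5  [-5]

26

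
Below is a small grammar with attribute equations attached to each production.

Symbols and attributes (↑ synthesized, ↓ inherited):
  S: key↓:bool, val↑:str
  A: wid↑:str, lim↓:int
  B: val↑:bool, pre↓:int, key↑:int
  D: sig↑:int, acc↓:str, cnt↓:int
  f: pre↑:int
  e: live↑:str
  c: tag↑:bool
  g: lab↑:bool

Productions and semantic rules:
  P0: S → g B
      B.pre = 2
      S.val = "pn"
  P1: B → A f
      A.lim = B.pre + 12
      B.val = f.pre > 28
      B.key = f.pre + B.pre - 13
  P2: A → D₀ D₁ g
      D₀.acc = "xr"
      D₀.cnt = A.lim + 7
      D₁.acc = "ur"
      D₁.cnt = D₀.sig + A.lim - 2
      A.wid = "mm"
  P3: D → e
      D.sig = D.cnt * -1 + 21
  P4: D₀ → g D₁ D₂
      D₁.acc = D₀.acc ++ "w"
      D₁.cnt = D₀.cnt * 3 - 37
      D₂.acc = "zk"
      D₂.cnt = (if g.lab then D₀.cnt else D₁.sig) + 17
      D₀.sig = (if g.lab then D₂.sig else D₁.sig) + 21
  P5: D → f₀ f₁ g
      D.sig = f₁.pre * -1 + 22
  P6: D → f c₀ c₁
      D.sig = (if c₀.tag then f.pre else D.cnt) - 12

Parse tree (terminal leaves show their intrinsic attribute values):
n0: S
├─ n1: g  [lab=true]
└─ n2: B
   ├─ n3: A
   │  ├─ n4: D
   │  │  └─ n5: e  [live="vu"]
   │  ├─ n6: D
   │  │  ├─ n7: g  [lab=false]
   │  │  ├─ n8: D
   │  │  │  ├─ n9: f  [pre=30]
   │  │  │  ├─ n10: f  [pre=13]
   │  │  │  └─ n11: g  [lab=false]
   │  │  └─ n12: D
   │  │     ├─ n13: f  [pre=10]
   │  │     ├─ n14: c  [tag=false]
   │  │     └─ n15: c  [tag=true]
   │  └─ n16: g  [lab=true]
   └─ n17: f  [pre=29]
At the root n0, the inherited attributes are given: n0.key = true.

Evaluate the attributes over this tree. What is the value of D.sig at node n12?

14

1. n0.key = true  [given at root]
2. n1.lab = true  [terminal]
3. n2.pre = 2  [2]
4. n3.lim = 14  [B.pre + 12]
5. n4.acc = "xr"  ["xr"]
6. n4.cnt = 21  [A.lim + 7]
7. n5.live = "vu"  [terminal]
8. n4.sig = 0  [D.cnt * -1 + 21]
9. n6.acc = "ur"  ["ur"]
10. n6.cnt = 12  [D₀.sig + A.lim - 2]
11. n7.lab = false  [terminal]
12. n8.acc = "urw"  [D₀.acc ++ "w"]
13. n8.cnt = -1  [D₀.cnt * 3 - 37]
14. n9.pre = 30  [terminal]
15. n10.pre = 13  [terminal]
16. n11.lab = false  [terminal]
17. n8.sig = 9  [f₁.pre * -1 + 22]
18. n12.acc = "zk"  ["zk"]
19. n12.cnt = 26  [(if g.lab then D₀.cnt else D₁.sig) + 17]
20. n13.pre = 10  [terminal]
21. n14.tag = false  [terminal]
22. n15.tag = true  [terminal]
23. n12.sig = 14  [(if c₀.tag then f.pre else D.cnt) - 12]
24. n6.sig = 30  [(if g.lab then D₂.sig else D₁.sig) + 21]
25. n16.lab = true  [terminal]
26. n3.wid = "mm"  ["mm"]
27. n17.pre = 29  [terminal]
28. n2.val = true  [f.pre > 28]
29. n2.key = 18  [f.pre + B.pre - 13]
30. n0.val = "pn"  ["pn"]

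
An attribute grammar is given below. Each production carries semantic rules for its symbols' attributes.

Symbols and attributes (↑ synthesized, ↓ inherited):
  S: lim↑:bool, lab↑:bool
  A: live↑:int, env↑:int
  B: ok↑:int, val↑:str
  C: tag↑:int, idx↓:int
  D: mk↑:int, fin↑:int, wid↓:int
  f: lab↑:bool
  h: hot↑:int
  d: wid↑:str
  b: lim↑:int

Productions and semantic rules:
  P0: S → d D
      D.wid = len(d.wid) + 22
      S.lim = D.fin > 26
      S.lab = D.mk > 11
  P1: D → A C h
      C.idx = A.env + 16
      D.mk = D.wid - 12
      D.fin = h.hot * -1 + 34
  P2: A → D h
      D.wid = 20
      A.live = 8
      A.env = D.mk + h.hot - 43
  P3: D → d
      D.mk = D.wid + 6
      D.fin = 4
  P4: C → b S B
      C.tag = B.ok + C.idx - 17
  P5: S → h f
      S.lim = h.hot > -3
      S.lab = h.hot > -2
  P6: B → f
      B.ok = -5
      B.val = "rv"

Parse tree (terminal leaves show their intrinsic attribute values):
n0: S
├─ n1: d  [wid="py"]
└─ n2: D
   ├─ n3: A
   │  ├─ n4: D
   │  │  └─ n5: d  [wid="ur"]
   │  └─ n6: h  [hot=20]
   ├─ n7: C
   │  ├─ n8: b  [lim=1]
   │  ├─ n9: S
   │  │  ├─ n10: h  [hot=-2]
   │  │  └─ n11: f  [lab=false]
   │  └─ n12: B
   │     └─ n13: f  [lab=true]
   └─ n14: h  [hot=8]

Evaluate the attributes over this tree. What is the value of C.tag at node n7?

-3

1. n1.wid = "py"  [terminal]
2. n2.wid = 24  [len(d.wid) + 22]
3. n4.wid = 20  [20]
4. n5.wid = "ur"  [terminal]
5. n4.mk = 26  [D.wid + 6]
6. n4.fin = 4  [4]
7. n6.hot = 20  [terminal]
8. n3.live = 8  [8]
9. n3.env = 3  [D.mk + h.hot - 43]
10. n7.idx = 19  [A.env + 16]
11. n8.lim = 1  [terminal]
12. n10.hot = -2  [terminal]
13. n11.lab = false  [terminal]
14. n9.lim = true  [h.hot > -3]
15. n9.lab = false  [h.hot > -2]
16. n13.lab = true  [terminal]
17. n12.ok = -5  [-5]
18. n12.val = "rv"  ["rv"]
19. n7.tag = -3  [B.ok + C.idx - 17]
20. n14.hot = 8  [terminal]
21. n2.mk = 12  [D.wid - 12]
22. n2.fin = 26  [h.hot * -1 + 34]
23. n0.lim = false  [D.fin > 26]
24. n0.lab = true  [D.mk > 11]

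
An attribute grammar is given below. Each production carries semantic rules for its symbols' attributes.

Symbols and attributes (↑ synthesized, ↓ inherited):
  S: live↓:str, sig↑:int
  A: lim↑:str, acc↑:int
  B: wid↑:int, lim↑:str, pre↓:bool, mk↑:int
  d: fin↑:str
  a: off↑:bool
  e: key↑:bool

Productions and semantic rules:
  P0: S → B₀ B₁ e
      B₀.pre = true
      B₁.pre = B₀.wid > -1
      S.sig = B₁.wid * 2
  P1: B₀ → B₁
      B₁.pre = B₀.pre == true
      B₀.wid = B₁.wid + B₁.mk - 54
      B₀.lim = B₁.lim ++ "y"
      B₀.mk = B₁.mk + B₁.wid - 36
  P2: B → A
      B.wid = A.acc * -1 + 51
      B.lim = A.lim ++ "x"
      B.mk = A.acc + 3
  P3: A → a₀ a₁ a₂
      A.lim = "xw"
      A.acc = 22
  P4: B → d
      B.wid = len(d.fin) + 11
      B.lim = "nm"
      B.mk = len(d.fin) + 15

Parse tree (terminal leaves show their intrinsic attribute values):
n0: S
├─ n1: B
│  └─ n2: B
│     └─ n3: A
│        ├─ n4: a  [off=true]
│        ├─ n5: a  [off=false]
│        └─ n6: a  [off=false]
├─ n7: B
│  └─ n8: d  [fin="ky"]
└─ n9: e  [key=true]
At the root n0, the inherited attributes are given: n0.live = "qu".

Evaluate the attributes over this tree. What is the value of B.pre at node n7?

true

1. n0.live = "qu"  [given at root]
2. n1.pre = true  [true]
3. n2.pre = true  [B₀.pre == true]
4. n4.off = true  [terminal]
5. n5.off = false  [terminal]
6. n6.off = false  [terminal]
7. n3.lim = "xw"  ["xw"]
8. n3.acc = 22  [22]
9. n2.wid = 29  [A.acc * -1 + 51]
10. n2.lim = "xwx"  [A.lim ++ "x"]
11. n2.mk = 25  [A.acc + 3]
12. n1.wid = 0  [B₁.wid + B₁.mk - 54]
13. n1.lim = "xwxy"  [B₁.lim ++ "y"]
14. n1.mk = 18  [B₁.mk + B₁.wid - 36]
15. n7.pre = true  [B₀.wid > -1]
16. n8.fin = "ky"  [terminal]
17. n7.wid = 13  [len(d.fin) + 11]
18. n7.lim = "nm"  ["nm"]
19. n7.mk = 17  [len(d.fin) + 15]
20. n9.key = true  [terminal]
21. n0.sig = 26  [B₁.wid * 2]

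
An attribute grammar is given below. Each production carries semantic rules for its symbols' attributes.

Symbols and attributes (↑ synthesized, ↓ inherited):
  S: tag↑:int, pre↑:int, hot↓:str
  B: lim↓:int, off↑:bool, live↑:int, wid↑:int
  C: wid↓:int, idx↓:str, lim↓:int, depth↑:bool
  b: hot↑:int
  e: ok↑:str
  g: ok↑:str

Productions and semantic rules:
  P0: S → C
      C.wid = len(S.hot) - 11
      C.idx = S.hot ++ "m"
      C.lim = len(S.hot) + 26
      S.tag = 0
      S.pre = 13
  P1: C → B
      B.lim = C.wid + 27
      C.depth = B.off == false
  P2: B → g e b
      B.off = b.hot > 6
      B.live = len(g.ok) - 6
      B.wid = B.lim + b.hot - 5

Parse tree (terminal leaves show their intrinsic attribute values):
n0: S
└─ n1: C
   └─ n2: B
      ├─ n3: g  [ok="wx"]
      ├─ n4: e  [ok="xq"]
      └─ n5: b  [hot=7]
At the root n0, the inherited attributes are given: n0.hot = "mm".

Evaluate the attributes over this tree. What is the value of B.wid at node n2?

20

1. n0.hot = "mm"  [given at root]
2. n1.wid = -9  [len(S.hot) - 11]
3. n1.idx = "mmm"  [S.hot ++ "m"]
4. n1.lim = 28  [len(S.hot) + 26]
5. n2.lim = 18  [C.wid + 27]
6. n3.ok = "wx"  [terminal]
7. n4.ok = "xq"  [terminal]
8. n5.hot = 7  [terminal]
9. n2.off = true  [b.hot > 6]
10. n2.live = -4  [len(g.ok) - 6]
11. n2.wid = 20  [B.lim + b.hot - 5]
12. n1.depth = false  [B.off == false]
13. n0.tag = 0  [0]
14. n0.pre = 13  [13]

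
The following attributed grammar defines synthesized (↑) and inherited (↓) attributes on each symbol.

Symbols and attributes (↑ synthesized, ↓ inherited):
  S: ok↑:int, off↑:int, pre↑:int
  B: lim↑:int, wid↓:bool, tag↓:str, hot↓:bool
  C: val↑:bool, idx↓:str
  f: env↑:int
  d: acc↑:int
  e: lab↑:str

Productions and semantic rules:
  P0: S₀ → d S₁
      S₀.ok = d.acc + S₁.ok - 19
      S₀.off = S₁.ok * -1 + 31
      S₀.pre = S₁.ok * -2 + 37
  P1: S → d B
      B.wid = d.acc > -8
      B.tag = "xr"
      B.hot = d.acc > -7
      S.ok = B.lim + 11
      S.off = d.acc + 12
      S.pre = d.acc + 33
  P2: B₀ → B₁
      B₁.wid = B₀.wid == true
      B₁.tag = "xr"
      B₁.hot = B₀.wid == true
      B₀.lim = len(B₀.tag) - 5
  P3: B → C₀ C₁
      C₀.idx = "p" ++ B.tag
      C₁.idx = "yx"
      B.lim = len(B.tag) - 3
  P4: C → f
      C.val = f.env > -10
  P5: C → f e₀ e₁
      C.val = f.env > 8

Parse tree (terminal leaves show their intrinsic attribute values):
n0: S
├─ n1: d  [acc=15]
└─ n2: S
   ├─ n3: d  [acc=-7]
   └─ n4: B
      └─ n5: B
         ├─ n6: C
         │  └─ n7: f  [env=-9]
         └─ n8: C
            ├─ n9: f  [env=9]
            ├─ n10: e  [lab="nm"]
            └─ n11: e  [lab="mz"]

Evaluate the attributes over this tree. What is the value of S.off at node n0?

1. n1.acc = 15  [terminal]
2. n3.acc = -7  [terminal]
3. n4.wid = true  [d.acc > -8]
4. n4.tag = "xr"  ["xr"]
5. n4.hot = false  [d.acc > -7]
6. n5.wid = true  [B₀.wid == true]
7. n5.tag = "xr"  ["xr"]
8. n5.hot = true  [B₀.wid == true]
9. n6.idx = "pxr"  ["p" ++ B.tag]
10. n7.env = -9  [terminal]
11. n6.val = true  [f.env > -10]
12. n8.idx = "yx"  ["yx"]
13. n9.env = 9  [terminal]
14. n10.lab = "nm"  [terminal]
15. n11.lab = "mz"  [terminal]
16. n8.val = true  [f.env > 8]
17. n5.lim = -1  [len(B.tag) - 3]
18. n4.lim = -3  [len(B₀.tag) - 5]
19. n2.ok = 8  [B.lim + 11]
20. n2.off = 5  [d.acc + 12]
21. n2.pre = 26  [d.acc + 33]
22. n0.ok = 4  [d.acc + S₁.ok - 19]
23. n0.off = 23  [S₁.ok * -1 + 31]
24. n0.pre = 21  [S₁.ok * -2 + 37]

23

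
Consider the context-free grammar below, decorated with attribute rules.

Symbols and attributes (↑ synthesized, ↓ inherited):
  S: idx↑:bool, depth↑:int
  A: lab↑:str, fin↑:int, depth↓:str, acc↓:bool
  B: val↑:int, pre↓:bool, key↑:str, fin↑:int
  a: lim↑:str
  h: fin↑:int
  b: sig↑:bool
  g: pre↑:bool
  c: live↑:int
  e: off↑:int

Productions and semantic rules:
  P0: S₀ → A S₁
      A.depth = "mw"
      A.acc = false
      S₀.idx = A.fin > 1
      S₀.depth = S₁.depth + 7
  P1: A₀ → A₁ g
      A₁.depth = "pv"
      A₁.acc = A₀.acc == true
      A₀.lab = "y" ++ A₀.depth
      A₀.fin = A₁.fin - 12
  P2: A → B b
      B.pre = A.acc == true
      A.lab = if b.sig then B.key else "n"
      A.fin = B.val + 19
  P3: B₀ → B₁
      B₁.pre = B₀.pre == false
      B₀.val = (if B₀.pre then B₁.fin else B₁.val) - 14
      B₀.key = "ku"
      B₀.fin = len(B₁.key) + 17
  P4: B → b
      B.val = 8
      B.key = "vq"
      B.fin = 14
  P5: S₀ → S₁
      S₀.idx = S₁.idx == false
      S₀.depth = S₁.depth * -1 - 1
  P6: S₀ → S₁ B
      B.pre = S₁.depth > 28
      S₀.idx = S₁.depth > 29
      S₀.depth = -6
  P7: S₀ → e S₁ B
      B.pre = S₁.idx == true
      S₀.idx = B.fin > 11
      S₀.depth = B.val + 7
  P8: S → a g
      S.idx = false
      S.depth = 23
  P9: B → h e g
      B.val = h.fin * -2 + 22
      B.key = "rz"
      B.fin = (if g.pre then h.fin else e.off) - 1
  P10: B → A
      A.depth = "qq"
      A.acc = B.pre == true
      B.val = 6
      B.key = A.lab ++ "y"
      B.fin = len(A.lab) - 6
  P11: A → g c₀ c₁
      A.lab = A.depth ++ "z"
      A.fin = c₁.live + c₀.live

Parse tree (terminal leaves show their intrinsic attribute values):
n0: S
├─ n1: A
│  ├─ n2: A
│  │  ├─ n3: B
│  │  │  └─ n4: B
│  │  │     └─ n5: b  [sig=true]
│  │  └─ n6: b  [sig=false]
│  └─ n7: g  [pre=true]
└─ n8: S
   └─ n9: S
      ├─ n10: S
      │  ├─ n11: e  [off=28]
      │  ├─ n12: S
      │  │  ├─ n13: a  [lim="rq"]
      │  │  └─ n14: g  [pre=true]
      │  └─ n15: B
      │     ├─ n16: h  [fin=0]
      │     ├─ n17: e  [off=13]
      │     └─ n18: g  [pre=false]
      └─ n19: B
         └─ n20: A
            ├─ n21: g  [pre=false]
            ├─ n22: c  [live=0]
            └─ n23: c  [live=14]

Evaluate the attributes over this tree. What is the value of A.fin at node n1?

1

1. n1.depth = "mw"  ["mw"]
2. n1.acc = false  [false]
3. n2.depth = "pv"  ["pv"]
4. n2.acc = false  [A₀.acc == true]
5. n3.pre = false  [A.acc == true]
6. n4.pre = true  [B₀.pre == false]
7. n5.sig = true  [terminal]
8. n4.val = 8  [8]
9. n4.key = "vq"  ["vq"]
10. n4.fin = 14  [14]
11. n3.val = -6  [(if B₀.pre then B₁.fin else B₁.val) - 14]
12. n3.key = "ku"  ["ku"]
13. n3.fin = 19  [len(B₁.key) + 17]
14. n6.sig = false  [terminal]
15. n2.lab = "n"  [if b.sig then B.key else "n"]
16. n2.fin = 13  [B.val + 19]
17. n7.pre = true  [terminal]
18. n1.lab = "ymw"  ["y" ++ A₀.depth]
19. n1.fin = 1  [A₁.fin - 12]
20. n11.off = 28  [terminal]
21. n13.lim = "rq"  [terminal]
22. n14.pre = true  [terminal]
23. n12.idx = false  [false]
24. n12.depth = 23  [23]
25. n15.pre = false  [S₁.idx == true]
26. n16.fin = 0  [terminal]
27. n17.off = 13  [terminal]
28. n18.pre = false  [terminal]
29. n15.val = 22  [h.fin * -2 + 22]
30. n15.key = "rz"  ["rz"]
31. n15.fin = 12  [(if g.pre then h.fin else e.off) - 1]
32. n10.idx = true  [B.fin > 11]
33. n10.depth = 29  [B.val + 7]
34. n19.pre = true  [S₁.depth > 28]
35. n20.depth = "qq"  ["qq"]
36. n20.acc = true  [B.pre == true]
37. n21.pre = false  [terminal]
38. n22.live = 0  [terminal]
39. n23.live = 14  [terminal]
40. n20.lab = "qqz"  [A.depth ++ "z"]
41. n20.fin = 14  [c₁.live + c₀.live]
42. n19.val = 6  [6]
43. n19.key = "qqzy"  [A.lab ++ "y"]
44. n19.fin = -3  [len(A.lab) - 6]
45. n9.idx = false  [S₁.depth > 29]
46. n9.depth = -6  [-6]
47. n8.idx = true  [S₁.idx == false]
48. n8.depth = 5  [S₁.depth * -1 - 1]
49. n0.idx = false  [A.fin > 1]
50. n0.depth = 12  [S₁.depth + 7]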